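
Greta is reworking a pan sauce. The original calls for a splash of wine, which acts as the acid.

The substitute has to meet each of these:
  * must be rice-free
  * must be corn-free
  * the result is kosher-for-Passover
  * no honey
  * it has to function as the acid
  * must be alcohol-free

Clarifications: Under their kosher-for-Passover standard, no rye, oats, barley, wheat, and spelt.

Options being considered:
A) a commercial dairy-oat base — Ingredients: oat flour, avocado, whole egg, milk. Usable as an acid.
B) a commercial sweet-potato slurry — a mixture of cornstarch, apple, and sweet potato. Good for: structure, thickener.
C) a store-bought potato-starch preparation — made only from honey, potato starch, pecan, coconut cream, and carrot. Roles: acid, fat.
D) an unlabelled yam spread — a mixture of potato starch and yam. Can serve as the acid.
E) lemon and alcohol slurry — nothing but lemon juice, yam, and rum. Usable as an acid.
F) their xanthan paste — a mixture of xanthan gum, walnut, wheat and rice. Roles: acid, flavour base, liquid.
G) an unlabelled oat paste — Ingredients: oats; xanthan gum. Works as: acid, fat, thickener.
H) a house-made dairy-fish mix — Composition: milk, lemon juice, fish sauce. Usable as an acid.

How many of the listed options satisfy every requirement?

2

A: has oat flour, so not kosher-for-Passover — no
B: not usable as an acid; has cornstarch, so not corn-free — out
C: has honey, so not honey-free — no
D: no honey, no rice — keep
E: has rum, so not alcohol-free — no
F: has wheat, so not kosher-for-Passover; has rice, so not rice-free — reject
G: has oats, so not kosher-for-Passover — reject
H: all constraints satisfied — OK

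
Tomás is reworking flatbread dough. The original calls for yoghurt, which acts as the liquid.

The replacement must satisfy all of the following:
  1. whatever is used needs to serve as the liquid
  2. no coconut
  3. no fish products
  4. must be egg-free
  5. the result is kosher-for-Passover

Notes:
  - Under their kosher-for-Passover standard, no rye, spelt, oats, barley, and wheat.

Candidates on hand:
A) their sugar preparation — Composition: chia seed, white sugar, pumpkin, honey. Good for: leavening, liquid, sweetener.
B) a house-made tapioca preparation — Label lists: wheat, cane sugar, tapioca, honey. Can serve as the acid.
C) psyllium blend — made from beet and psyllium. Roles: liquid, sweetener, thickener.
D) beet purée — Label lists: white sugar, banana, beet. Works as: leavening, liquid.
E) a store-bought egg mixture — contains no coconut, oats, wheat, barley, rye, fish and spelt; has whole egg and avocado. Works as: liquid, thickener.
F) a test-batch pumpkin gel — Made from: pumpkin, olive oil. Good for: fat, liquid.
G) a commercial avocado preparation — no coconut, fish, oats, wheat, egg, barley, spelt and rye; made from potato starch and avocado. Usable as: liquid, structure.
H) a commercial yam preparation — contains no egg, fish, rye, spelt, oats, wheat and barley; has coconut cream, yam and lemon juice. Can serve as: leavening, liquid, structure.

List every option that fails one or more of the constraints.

B, E, H

A: no egg, kosher-for-Passover — valid
B: not usable as a liquid; has wheat, so not kosher-for-Passover — reject
C: only beet and psyllium; none excluded — OK
D: all constraints satisfied — OK
E: has whole egg, so not egg-free — out
F: all constraints satisfied — keep
G: all constraints satisfied — keep
H: has coconut cream, so not coconut-free — no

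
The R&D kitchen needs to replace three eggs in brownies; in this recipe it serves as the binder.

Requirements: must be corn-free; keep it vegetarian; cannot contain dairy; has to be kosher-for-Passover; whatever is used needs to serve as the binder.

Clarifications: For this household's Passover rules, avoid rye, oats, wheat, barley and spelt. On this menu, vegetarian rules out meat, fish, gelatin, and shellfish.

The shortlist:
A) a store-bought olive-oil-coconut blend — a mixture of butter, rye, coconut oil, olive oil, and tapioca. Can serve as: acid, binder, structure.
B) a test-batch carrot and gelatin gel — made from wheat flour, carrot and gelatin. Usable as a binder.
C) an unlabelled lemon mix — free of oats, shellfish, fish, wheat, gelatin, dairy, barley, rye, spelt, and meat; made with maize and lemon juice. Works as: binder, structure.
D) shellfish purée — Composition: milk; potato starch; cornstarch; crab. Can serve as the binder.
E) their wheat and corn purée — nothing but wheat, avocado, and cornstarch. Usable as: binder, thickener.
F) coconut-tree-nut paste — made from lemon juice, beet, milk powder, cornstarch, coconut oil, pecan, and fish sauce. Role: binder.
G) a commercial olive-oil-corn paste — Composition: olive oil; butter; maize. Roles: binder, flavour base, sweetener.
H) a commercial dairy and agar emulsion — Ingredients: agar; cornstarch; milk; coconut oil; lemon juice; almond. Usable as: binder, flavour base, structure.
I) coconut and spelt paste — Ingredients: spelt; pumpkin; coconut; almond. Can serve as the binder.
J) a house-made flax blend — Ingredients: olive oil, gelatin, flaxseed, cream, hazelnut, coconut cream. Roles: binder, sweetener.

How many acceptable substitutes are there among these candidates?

0

A: has rye, so not kosher-for-Passover; has butter, so not dairy-free — no
B: has wheat flour, so not kosher-for-Passover; has gelatin, so not vegetarian — out
C: has maize, so not corn-free — out
D: has crab, so not vegetarian; has cornstarch, so not corn-free (and 1 more) — reject
E: has wheat, so not kosher-for-Passover; has cornstarch, so not corn-free — out
F: has fish sauce, so not vegetarian; has cornstarch, so not corn-free (and 1 more) — reject
G: has maize, so not corn-free; has butter, so not dairy-free — no
H: has cornstarch, so not corn-free; has milk, so not dairy-free — reject
I: has spelt, so not kosher-for-Passover — reject
J: has gelatin, so not vegetarian; has cream, so not dairy-free — out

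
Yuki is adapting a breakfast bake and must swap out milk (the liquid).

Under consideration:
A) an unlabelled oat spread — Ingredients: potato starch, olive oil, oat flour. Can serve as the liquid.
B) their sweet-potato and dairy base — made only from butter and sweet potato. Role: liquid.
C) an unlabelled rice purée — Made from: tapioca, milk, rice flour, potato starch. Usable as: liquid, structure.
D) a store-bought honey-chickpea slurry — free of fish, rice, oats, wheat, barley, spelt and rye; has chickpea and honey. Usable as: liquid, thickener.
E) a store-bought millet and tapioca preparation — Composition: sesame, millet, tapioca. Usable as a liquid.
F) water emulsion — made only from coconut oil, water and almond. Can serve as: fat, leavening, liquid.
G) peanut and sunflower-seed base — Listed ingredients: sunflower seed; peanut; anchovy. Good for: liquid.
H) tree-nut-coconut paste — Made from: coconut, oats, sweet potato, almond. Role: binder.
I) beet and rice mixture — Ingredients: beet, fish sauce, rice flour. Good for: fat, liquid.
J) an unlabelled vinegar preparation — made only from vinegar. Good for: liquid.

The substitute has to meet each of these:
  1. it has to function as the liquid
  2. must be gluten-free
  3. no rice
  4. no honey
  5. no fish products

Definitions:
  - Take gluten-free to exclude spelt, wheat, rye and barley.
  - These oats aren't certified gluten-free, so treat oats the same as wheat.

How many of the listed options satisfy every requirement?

4

A: has oat flour, so not gluten-free — reject
B: gluten-free, no fish — keep
C: has rice flour, so not rice-free — no
D: has honey, so not honey-free — out
E: nothing on the exclusion list — keep
F: no rice, no honey — OK
G: has anchovy, so not fish-free — no
H: not usable as a liquid; has oats, so not gluten-free — reject
I: has rice flour, so not rice-free; has fish sauce, so not fish-free — reject
J: every rule checks out — valid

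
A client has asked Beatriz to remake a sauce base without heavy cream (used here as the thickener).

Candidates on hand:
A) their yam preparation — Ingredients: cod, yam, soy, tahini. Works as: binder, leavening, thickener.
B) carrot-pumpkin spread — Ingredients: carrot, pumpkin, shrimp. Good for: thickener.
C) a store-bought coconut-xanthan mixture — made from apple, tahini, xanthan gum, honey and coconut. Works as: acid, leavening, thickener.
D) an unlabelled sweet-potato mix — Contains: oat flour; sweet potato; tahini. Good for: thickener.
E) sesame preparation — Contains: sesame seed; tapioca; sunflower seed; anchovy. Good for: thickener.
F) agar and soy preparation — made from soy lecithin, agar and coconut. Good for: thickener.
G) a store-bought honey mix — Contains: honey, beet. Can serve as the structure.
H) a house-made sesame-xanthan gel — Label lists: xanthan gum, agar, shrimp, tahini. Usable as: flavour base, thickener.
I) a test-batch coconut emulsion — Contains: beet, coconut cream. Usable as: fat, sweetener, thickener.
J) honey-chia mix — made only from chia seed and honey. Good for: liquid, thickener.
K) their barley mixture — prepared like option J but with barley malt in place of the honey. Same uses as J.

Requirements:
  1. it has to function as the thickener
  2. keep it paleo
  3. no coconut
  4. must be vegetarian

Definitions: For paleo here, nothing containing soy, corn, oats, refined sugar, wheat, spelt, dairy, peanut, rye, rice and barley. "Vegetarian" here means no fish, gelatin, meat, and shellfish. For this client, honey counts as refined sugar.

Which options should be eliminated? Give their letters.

A: has soy, so not paleo; has cod, so not vegetarian — out
B: has shrimp, so not vegetarian — no
C: has honey, so not paleo; has coconut, so not coconut-free — no
D: has oat flour, so not paleo — out
E: has anchovy, so not vegetarian — reject
F: has soy lecithin, so not paleo; has coconut, so not coconut-free — out
G: not usable as a thickener; has honey, so not paleo — no
H: has shrimp, so not vegetarian — no
I: has coconut cream, so not coconut-free — reject
J: has honey, so not paleo — out
K: has barley malt, so not paleo — reject

A, B, C, D, E, F, G, H, I, J, K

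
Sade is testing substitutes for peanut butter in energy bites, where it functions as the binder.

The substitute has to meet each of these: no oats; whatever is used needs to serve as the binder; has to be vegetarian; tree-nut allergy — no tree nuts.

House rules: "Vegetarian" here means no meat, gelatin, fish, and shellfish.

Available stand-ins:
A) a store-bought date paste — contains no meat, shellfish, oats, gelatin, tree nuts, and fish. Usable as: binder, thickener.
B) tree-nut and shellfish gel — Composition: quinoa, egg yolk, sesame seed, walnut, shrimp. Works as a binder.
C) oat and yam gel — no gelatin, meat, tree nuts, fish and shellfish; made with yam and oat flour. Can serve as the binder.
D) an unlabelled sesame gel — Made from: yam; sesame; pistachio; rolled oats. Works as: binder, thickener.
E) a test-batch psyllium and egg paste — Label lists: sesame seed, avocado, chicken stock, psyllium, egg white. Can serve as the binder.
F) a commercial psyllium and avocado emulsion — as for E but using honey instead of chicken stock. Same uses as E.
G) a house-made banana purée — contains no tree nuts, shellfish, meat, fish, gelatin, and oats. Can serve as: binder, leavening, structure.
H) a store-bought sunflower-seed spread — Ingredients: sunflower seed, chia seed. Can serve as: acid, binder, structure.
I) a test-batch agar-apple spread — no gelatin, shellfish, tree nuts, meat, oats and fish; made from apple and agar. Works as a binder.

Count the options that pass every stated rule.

5

A: vegetarian, no tree nuts — keep
B: has shrimp, so not vegetarian; has walnut, so not tree-nut-free — no
C: has oat flour, so not oat-free — no
D: has rolled oats, so not oat-free; has pistachio, so not tree-nut-free — out
E: has chicken stock, so not vegetarian — reject
F: vegetarian, no oats — keep
G: nothing on the exclusion list — valid
H: works as a binder, vegetarian, no tree nuts — valid
I: vegetarian, no oats — OK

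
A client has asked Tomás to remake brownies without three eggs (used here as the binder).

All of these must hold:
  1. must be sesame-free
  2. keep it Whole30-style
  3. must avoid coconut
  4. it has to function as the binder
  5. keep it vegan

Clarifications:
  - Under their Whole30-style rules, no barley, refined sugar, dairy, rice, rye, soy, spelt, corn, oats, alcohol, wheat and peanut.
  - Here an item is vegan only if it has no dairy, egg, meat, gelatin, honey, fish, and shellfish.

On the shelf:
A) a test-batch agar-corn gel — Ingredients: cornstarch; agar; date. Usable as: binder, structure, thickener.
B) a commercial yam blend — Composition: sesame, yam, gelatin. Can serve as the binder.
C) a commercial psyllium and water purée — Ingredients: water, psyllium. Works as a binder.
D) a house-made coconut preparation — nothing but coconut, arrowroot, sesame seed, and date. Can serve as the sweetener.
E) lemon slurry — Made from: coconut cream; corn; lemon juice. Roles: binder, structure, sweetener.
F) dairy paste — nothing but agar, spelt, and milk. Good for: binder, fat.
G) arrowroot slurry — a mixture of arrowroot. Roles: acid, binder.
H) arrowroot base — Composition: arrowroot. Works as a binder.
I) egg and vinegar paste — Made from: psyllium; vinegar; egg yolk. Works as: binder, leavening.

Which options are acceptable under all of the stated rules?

A: has cornstarch, so not Whole30-style — reject
B: has gelatin, so not vegan; has sesame, so not sesame-free — no
C: only water and psyllium; none excluded — OK
D: not usable as a binder; has sesame seed, so not sesame-free (and 1 more) — out
E: has corn, so not Whole30-style; has coconut cream, so not coconut-free — out
F: has milk, so not Whole30-style; has milk, so not vegan — reject
G: only arrowroot; none excluded — keep
H: only arrowroot; none excluded — keep
I: has egg yolk, so not vegan — reject

C, G, H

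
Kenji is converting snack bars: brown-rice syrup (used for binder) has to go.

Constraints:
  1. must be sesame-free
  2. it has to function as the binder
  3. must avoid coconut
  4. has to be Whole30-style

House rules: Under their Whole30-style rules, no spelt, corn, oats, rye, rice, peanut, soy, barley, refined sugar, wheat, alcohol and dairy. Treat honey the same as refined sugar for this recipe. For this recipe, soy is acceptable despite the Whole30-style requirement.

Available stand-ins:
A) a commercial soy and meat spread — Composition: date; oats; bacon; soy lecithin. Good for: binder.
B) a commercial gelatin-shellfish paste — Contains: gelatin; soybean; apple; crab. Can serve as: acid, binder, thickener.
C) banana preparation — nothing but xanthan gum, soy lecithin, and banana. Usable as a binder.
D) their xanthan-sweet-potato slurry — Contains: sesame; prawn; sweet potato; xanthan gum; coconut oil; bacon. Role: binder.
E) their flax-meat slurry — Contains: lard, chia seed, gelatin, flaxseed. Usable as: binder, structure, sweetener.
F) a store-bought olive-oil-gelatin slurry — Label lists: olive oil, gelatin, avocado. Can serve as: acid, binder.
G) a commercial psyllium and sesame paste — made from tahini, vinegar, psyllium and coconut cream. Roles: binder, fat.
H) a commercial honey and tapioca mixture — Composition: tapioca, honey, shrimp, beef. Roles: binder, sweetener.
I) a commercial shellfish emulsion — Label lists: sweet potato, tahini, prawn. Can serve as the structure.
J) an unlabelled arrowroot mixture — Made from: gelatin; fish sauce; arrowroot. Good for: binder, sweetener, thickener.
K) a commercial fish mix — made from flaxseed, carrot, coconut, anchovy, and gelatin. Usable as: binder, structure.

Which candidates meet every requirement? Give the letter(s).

B, C, E, F, J

A: has oats, so not Whole30-style — reject
B: soy is permitted under the Whole30-style carve-out; nothing else excluded — OK
C: soy is permitted under the Whole30-style carve-out; nothing else excluded — valid
D: has sesame, so not sesame-free; has coconut oil, so not coconut-free — out
E: all constraints satisfied — keep
F: no coconut, Whole30-style — valid
G: has tahini, so not sesame-free; has coconut cream, so not coconut-free — out
H: has honey, so not Whole30-style — reject
I: not usable as a binder; has tahini, so not sesame-free — out
J: nothing on the exclusion list — keep
K: has coconut, so not coconut-free — no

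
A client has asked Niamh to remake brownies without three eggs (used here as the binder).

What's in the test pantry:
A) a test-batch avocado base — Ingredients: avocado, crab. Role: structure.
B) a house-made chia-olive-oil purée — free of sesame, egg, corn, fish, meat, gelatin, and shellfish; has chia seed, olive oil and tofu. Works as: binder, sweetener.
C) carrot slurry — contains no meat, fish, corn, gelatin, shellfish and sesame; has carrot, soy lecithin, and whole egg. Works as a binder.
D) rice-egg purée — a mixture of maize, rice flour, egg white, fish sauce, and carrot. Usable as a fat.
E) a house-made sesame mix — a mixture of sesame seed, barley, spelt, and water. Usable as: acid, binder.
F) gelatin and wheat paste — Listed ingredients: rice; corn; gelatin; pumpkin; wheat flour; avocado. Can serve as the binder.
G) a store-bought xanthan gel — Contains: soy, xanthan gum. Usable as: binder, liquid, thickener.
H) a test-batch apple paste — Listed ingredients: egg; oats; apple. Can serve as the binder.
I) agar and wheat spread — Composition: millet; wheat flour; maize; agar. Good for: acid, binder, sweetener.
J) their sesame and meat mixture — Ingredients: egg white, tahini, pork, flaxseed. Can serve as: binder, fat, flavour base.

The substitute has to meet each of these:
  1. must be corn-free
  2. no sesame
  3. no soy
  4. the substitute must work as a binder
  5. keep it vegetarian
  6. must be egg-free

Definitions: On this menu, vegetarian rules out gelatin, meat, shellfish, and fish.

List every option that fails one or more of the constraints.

A: not usable as a binder; has crab, so not vegetarian — reject
B: has tofu, so not soy-free — no
C: has soy lecithin, so not soy-free; has whole egg, so not egg-free — no
D: not usable as a binder; has fish sauce, so not vegetarian (and 2 more) — reject
E: has sesame seed, so not sesame-free — no
F: has gelatin, so not vegetarian; has corn, so not corn-free — reject
G: has soy, so not soy-free — no
H: has egg, so not egg-free — no
I: has maize, so not corn-free — out
J: has pork, so not vegetarian; has egg white, so not egg-free (and 1 more) — out

A, B, C, D, E, F, G, H, I, J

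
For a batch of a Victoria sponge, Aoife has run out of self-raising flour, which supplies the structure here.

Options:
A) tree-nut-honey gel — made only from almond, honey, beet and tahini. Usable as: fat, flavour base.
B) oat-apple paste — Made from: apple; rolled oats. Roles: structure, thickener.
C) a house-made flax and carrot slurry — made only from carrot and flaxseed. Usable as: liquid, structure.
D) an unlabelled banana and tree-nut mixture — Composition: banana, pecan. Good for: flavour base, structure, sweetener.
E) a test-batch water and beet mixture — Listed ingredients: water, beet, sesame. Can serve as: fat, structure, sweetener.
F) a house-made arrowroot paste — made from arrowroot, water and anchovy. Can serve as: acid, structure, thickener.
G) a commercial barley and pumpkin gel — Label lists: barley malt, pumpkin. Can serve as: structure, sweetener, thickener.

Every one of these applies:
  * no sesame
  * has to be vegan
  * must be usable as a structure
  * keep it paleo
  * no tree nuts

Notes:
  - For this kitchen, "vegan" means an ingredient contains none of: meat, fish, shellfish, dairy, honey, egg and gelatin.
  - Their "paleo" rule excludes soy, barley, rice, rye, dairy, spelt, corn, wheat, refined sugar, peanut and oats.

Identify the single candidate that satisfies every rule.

A: not usable as a structure; has honey, so not vegan (and 2 more) — out
B: has rolled oats, so not paleo — reject
C: only carrot and flaxseed; none excluded — keep
D: has pecan, so not tree-nut-free — out
E: has sesame, so not sesame-free — out
F: has anchovy, so not vegan — reject
G: has barley malt, so not paleo — out

C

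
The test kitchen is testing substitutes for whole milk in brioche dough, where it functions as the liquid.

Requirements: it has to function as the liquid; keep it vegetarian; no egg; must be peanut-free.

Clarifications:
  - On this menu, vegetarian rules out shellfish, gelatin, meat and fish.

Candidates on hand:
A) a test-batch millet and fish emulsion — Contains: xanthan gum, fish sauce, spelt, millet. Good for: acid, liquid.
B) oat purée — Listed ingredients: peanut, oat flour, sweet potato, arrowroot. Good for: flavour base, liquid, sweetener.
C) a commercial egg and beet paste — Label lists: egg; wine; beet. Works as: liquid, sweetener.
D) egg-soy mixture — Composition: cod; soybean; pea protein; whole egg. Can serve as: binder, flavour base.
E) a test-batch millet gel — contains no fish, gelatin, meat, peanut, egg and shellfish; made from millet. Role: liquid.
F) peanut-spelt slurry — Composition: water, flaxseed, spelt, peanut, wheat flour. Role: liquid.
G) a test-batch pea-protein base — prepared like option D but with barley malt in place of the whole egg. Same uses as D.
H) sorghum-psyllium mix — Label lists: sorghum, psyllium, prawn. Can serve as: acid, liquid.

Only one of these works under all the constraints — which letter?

A: has fish sauce, so not vegetarian — no
B: has peanut, so not peanut-free — out
C: has egg, so not egg-free — no
D: not usable as a liquid; has cod, so not vegetarian (and 1 more) — no
E: nothing on the exclusion list — OK
F: has peanut, so not peanut-free — reject
G: not usable as a liquid; has cod, so not vegetarian — no
H: has prawn, so not vegetarian — no

E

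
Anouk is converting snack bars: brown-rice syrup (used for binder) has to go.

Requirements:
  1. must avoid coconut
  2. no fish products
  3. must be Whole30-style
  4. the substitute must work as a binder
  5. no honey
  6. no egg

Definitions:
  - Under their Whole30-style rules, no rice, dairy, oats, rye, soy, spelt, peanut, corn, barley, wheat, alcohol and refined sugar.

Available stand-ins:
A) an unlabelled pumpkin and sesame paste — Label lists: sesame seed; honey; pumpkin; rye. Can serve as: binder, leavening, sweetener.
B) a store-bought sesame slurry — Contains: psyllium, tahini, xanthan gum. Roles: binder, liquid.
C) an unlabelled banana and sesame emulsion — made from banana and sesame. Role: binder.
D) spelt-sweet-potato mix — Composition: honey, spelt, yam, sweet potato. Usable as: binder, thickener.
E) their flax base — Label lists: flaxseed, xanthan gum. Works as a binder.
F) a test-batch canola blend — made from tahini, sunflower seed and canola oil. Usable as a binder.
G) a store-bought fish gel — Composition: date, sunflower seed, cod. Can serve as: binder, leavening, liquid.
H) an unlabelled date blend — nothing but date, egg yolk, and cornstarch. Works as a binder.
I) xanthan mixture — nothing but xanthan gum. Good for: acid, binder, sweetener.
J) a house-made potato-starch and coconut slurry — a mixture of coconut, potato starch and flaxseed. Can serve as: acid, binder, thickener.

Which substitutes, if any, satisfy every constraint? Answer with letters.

A: has rye, so not Whole30-style; has honey, so not honey-free — out
B: no honey, no fish — keep
C: only sesame and banana; none excluded — valid
D: has spelt, so not Whole30-style; has honey, so not honey-free — no
E: only xanthan gum and flaxseed; none excluded — keep
F: only tahini, sunflower seed and canola oil; none excluded — OK
G: has cod, so not fish-free — no
H: has cornstarch, so not Whole30-style; has egg yolk, so not egg-free — no
I: works as a binder, no egg, no honey — valid
J: has coconut, so not coconut-free — out

B, C, E, F, I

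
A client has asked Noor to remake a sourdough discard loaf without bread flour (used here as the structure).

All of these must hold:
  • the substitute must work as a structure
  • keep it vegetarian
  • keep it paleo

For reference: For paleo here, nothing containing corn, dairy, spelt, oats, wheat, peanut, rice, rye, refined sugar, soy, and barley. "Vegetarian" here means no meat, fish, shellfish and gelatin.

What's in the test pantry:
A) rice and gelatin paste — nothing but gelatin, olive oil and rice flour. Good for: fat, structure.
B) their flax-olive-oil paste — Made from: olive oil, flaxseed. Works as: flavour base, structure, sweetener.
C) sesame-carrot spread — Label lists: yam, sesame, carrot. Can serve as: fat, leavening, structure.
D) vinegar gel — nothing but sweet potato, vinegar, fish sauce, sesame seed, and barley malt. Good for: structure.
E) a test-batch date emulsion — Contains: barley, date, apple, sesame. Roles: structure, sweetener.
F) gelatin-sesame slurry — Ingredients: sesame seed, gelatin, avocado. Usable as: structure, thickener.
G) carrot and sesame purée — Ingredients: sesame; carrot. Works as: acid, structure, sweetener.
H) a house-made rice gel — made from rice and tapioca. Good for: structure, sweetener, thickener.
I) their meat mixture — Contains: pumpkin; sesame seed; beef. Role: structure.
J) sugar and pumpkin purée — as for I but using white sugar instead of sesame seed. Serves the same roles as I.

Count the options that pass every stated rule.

3

A: has rice flour, so not paleo; has gelatin, so not vegetarian — reject
B: only olive oil and flaxseed; none excluded — keep
C: nothing on the exclusion list — keep
D: has barley malt, so not paleo; has fish sauce, so not vegetarian — out
E: has barley, so not paleo — out
F: has gelatin, so not vegetarian — reject
G: only sesame and carrot; none excluded — keep
H: has rice, so not paleo — out
I: has beef, so not vegetarian — out
J: has white sugar, so not paleo; has beef, so not vegetarian — reject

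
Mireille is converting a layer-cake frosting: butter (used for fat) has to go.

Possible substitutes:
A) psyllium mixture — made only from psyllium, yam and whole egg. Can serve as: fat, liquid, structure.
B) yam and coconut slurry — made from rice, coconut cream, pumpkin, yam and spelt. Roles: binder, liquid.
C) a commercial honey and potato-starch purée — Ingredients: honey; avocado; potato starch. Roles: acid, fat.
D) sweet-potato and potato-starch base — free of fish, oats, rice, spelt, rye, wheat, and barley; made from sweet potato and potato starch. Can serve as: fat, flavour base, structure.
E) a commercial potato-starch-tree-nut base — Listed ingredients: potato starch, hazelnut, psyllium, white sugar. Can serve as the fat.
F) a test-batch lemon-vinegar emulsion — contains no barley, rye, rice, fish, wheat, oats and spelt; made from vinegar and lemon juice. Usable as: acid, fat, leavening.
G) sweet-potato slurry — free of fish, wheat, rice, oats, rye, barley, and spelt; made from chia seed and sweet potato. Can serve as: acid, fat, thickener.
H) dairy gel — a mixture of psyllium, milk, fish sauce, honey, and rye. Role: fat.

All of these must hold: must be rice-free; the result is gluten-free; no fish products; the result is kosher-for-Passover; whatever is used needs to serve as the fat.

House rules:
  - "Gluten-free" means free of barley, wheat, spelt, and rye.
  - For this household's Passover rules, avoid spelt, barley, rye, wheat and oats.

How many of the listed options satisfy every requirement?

A: works as a fat, no fish, gluten-free — valid
B: not usable as a fat; has spelt, so not gluten-free (and 2 more) — reject
C: no fish, kosher-for-Passover — keep
D: works as a fat, no rice, gluten-free — OK
E: nothing on the exclusion list — OK
F: kosher-for-Passover, no fish — valid
G: all constraints satisfied — keep
H: has rye, so not gluten-free; has rye, so not kosher-for-Passover (and 1 more) — out

6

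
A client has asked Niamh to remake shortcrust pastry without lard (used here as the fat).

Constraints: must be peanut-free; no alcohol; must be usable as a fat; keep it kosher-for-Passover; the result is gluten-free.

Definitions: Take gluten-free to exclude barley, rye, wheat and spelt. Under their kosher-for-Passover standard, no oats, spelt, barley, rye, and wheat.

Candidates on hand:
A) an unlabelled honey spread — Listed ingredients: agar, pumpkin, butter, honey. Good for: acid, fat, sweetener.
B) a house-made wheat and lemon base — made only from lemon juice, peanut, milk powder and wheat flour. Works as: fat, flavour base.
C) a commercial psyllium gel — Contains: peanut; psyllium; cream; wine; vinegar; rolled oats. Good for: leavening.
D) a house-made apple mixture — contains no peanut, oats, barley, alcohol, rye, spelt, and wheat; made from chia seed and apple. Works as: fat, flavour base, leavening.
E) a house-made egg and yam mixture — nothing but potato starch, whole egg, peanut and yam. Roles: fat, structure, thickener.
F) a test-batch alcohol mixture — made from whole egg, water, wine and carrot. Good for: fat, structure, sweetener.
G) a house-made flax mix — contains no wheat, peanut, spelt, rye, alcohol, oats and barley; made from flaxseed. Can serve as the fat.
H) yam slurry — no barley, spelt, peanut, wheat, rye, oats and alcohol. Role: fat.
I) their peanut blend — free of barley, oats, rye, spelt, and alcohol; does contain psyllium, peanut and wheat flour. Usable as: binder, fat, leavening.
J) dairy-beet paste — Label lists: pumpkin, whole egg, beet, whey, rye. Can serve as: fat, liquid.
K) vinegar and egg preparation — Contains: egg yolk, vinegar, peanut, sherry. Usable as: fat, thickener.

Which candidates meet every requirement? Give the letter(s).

A, D, G, H

A: all constraints satisfied — OK
B: has wheat flour, so not gluten-free; has wheat flour, so not kosher-for-Passover (and 1 more) — reject
C: not usable as a fat; has rolled oats, so not kosher-for-Passover (and 2 more) — out
D: all constraints satisfied — OK
E: has peanut, so not peanut-free — reject
F: has wine, so not alcohol-free — out
G: gluten-free, no peanut — OK
H: works as a fat, no alcohol, gluten-free — OK
I: has wheat flour, so not gluten-free; has wheat flour, so not kosher-for-Passover (and 1 more) — out
J: has rye, so not gluten-free; has rye, so not kosher-for-Passover — out
K: has peanut, so not peanut-free; has sherry, so not alcohol-free — out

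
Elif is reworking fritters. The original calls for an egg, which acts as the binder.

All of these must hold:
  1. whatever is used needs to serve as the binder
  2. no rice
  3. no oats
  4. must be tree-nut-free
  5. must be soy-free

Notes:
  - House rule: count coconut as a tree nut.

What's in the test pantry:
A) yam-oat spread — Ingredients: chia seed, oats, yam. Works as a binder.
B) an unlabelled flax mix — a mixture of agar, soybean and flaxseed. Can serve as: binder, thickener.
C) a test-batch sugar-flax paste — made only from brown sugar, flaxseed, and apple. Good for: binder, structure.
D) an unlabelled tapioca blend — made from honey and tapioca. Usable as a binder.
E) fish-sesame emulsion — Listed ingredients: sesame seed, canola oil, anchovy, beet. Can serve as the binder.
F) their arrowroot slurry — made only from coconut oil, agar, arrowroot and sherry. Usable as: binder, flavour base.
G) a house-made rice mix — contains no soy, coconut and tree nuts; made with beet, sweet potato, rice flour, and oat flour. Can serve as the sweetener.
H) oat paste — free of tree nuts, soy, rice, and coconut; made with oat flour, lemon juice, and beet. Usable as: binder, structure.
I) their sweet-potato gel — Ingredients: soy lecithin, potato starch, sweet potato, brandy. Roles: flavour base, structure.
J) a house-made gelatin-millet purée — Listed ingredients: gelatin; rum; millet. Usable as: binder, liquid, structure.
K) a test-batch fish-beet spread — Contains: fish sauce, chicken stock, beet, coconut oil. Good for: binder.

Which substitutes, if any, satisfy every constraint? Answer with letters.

C, D, E, J

A: has oats, so not oat-free — reject
B: has soybean, so not soy-free — reject
C: only brown sugar, apple, and flaxseed; none excluded — OK
D: every rule checks out — valid
E: anchovy and sesame seed etc. — none of it excluded — valid
F: has coconut oil, so not tree-nut-free — no
G: not usable as a binder; has oat flour, so not oat-free (and 1 more) — no
H: has oat flour, so not oat-free — no
I: not usable as a binder; has soy lecithin, so not soy-free — reject
J: no soy, no rice — keep
K: has coconut oil, so not tree-nut-free — no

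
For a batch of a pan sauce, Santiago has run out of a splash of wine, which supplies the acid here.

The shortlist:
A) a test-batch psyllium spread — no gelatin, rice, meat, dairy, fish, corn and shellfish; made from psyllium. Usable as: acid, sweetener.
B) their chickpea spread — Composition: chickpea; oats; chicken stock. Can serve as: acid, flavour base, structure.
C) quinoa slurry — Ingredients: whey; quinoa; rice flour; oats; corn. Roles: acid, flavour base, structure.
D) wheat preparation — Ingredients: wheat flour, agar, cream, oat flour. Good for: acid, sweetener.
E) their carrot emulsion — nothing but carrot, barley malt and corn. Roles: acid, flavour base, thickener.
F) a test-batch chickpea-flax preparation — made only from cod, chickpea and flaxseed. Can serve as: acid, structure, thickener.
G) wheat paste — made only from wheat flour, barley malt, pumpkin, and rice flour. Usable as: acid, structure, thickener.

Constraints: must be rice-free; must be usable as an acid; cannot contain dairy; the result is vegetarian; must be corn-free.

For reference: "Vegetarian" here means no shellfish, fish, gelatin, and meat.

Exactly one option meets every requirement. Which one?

A: no rice, no dairy — valid
B: has chicken stock, so not vegetarian — reject
C: has rice flour, so not rice-free; has whey, so not dairy-free (and 1 more) — no
D: has cream, so not dairy-free — no
E: has corn, so not corn-free — no
F: has cod, so not vegetarian — reject
G: has rice flour, so not rice-free — out

A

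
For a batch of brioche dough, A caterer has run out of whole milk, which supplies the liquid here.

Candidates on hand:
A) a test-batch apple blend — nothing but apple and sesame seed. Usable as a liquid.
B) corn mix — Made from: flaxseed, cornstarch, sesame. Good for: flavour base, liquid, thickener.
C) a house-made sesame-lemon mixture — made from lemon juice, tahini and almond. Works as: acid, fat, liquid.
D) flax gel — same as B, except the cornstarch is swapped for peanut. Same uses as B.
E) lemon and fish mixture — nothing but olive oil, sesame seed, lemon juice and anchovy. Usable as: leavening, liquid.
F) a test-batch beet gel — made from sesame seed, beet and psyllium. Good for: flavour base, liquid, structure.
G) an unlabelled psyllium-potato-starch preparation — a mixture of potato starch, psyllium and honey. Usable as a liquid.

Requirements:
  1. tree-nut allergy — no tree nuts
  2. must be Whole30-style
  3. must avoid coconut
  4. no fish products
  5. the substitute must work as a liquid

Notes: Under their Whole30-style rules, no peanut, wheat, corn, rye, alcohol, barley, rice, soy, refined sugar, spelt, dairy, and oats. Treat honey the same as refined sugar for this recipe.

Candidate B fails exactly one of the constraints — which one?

usable as a liquid: satisfied
Whole30-style: has cornstarch — fails
tree-nut-free: satisfied
coconut-free: satisfied
fish-free: satisfied

Whole30-style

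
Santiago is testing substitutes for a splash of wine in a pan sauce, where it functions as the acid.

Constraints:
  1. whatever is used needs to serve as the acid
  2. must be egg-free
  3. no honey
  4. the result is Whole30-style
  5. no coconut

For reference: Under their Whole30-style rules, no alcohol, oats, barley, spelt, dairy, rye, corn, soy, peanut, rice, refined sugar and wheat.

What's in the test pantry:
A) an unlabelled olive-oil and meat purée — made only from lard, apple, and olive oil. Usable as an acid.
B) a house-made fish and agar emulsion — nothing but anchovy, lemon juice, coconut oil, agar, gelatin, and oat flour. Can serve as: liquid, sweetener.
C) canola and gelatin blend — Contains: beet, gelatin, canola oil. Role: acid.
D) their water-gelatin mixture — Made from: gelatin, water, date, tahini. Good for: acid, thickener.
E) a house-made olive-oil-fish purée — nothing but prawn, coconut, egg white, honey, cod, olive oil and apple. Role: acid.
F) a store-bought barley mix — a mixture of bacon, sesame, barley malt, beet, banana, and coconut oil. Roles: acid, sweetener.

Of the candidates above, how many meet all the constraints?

A: nothing on the exclusion list — valid
B: not usable as an acid; has oat flour, so not Whole30-style (and 1 more) — reject
C: only gelatin, beet, and canola oil; none excluded — valid
D: Whole30-style, no coconut — OK
E: has egg white, so not egg-free; has coconut, so not coconut-free (and 1 more) — out
F: has barley malt, so not Whole30-style; has coconut oil, so not coconut-free — no

3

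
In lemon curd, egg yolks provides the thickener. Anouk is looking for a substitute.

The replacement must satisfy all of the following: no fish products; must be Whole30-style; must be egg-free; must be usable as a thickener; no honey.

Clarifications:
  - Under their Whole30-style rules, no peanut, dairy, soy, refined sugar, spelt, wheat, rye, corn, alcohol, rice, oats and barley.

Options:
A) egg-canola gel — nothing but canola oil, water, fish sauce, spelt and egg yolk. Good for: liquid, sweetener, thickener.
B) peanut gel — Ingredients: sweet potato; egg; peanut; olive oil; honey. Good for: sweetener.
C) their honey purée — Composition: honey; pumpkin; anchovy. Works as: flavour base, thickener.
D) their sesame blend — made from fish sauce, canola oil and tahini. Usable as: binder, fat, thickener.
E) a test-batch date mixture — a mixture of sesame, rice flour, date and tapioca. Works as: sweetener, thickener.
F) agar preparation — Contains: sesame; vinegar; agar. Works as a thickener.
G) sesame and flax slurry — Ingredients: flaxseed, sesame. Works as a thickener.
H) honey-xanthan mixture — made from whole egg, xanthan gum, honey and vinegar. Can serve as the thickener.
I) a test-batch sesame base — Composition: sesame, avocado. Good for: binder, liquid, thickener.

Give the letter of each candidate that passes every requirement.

A: has spelt, so not Whole30-style; has egg yolk, so not egg-free (and 1 more) — no
B: not usable as a thickener; has peanut, so not Whole30-style (and 2 more) — no
C: has honey, so not honey-free; has anchovy, so not fish-free — no
D: has fish sauce, so not fish-free — out
E: has rice flour, so not Whole30-style — out
F: all constraints satisfied — valid
G: works as a thickener, no egg, Whole30-style — keep
H: has whole egg, so not egg-free; has honey, so not honey-free — no
I: works as a thickener, no honey, no fish — OK

F, G, I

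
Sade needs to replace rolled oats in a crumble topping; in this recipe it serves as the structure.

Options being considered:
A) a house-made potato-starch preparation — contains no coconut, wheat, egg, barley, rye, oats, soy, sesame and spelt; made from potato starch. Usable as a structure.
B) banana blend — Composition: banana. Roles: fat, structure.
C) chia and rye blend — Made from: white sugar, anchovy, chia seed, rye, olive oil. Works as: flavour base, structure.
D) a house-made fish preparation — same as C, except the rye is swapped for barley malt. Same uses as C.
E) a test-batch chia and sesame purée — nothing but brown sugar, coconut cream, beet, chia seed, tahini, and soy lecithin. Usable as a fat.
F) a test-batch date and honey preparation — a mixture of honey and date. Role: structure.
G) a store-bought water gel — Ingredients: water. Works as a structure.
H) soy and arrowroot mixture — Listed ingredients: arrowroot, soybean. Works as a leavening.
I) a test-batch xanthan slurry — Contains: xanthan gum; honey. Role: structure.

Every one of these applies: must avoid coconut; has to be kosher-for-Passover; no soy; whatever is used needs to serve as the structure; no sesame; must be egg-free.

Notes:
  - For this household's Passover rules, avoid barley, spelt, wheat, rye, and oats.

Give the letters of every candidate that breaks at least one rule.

A: works as a structure, no sesame, no coconut — keep
B: every rule checks out — keep
C: has rye, so not kosher-for-Passover — reject
D: has barley malt, so not kosher-for-Passover — out
E: not usable as a structure; has tahini, so not sesame-free (and 2 more) — reject
F: nothing on the exclusion list — OK
G: only water; none excluded — valid
H: not usable as a structure; has soybean, so not soy-free — no
I: only honey and xanthan gum; none excluded — valid

C, D, E, H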